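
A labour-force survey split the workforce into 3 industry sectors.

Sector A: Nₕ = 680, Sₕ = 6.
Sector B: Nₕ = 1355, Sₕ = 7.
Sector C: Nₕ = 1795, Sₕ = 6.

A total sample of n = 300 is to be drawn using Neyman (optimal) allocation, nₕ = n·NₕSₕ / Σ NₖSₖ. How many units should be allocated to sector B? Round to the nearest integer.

Σ NₕSₕ = 680·6 + 1355·7 + 1795·6 = 24335.
Share for B: 9485/24335 = 0.38977.
n_B = 300 × 0.38977 = 116.930... → 117.

117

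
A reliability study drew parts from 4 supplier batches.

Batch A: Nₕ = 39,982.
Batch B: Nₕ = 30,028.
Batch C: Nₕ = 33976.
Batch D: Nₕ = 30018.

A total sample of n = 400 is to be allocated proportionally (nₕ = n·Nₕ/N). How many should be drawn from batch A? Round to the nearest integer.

Share of batch A = 39982/134004 = 0.29836.
Allocate 400 × 0.29836 = 119.346... → 119.

119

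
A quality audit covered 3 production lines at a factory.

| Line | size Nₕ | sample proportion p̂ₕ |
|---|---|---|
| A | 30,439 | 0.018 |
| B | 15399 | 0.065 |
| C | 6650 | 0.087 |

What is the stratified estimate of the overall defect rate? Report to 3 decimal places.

0.041

N = 30439 + 15399 + 6650 = 52488.
Overall proportion = Σ (Nₕ/N)·p̂ₕ.
Σ Nₕp̂ₕ = 547.902 + 1000.935 + 578.55 = 2127.387.
2127.387 / 52488 = 0.04053... → 0.041.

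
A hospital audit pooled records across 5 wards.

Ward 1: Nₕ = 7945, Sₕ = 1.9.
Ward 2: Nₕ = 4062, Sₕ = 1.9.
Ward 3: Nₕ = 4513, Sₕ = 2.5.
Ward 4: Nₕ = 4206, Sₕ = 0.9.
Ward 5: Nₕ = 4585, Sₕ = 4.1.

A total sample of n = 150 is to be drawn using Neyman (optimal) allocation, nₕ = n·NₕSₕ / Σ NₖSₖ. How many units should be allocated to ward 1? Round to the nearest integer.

Σ NₕSₕ = 7945·1.9 + 4062·1.9 + 4513·2.5 + 4206·0.9 + 4585·4.1 = 56679.7.
Share for 1: 15095.5/56679.7 = 0.26633.
n_1 = 150 × 0.26633 = 39.949... → 40.

40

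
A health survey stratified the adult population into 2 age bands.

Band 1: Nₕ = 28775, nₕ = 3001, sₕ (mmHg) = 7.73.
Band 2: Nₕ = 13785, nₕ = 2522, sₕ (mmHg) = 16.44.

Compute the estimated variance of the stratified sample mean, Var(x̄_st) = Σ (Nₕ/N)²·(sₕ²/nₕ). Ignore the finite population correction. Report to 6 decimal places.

N = 42560; Wₕ = Nₕ/N.
band 1: (28775/42560)²·7.73²/3001 = 0.009101656
band 2: (13785/42560)²·16.44²/2522 = 0.011242654
Sum = 0.020344310 → 0.020344.

0.020344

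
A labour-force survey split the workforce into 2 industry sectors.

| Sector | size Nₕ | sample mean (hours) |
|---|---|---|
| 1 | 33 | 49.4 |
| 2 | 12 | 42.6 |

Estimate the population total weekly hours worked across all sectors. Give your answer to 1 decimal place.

2141.4

Estimate total by summing Nₕ·x̄ₕ over strata.
33·49.4 + 12·42.6 = 1630.2 + 511.2 = 2141.4.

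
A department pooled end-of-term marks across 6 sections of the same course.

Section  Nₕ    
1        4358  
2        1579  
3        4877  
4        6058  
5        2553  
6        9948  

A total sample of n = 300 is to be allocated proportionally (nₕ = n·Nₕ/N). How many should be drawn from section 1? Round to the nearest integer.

45

N = 4358 + 1579 + 4877 + 6058 + 2553 + 9948 = 29373.
n_1 = 300·4358/29373 = 44.510... → 45.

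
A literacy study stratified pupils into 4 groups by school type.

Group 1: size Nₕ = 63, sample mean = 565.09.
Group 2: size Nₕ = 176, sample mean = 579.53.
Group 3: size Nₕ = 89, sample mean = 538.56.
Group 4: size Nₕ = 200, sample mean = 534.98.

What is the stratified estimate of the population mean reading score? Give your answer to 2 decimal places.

554.03

x̄_st = (Σ Nₕx̄ₕ) / (Σ Nₕ) = (63·565.09 + 176·579.53 + 89·538.56 + 200·534.98) / 528
= 292525.79 / 528 = 554.0261... → 554.03.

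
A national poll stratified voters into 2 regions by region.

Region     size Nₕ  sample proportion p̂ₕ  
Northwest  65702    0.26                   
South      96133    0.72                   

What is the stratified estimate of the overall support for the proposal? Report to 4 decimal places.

0.5332

Wₕ = Nₕ/N with N = 161835: 0.4060, 0.5940.
p̂_st = 0.4060·0.26 + 0.5940·0.72 ≈ 0.533249... → 0.5332.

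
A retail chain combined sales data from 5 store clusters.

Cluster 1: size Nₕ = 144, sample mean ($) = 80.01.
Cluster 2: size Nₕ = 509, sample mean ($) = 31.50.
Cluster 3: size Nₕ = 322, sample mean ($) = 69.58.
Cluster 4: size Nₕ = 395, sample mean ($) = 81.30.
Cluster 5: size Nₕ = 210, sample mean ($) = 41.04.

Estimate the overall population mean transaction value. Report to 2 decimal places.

57.40

x̄_st = (Σ Nₕx̄ₕ) / (Σ Nₕ) = (144·80.01 + 509·31.50 + 322·69.58 + 395·81.30 + 210·41.04) / 1580
= 90691.6 / 1580 = 57.3997... → 57.40.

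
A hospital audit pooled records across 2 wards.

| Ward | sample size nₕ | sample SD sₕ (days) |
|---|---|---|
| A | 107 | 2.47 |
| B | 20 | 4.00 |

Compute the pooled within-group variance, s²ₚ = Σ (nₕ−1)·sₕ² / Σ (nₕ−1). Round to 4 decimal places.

Degrees of freedom: 106 + 19 = 125.
Σ(nₕ−1)sₕ² = 106·6.1009 + 19·16 = 950.6954.
s²ₚ = 950.6954 / 125 = 7.605563... → 7.6056.

7.6056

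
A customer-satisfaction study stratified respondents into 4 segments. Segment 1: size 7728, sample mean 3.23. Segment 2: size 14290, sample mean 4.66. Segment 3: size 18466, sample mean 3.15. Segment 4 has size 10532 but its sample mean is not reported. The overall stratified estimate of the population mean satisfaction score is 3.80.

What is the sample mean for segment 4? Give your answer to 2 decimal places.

N = 7728 + 14290 + 18466 + 10532 = 51016.
Overall total = μ·N = 3.80·51016 = 193860.8.
Subtract the known strata: 7728·3.23 + 14290·4.66 + 18466·3.15 = 149720.74.
Remaining total for segment 4: 193860.8 − 149720.74 = 44140.06.
Divide by its size: 44140.06 / 10532 = 4.1910... → 4.19.

4.19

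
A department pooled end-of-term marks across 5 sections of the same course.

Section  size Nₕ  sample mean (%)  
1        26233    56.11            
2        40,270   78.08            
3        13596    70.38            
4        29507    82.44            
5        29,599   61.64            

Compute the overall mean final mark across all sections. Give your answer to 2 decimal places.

70.62

N = 26233 + 40270 + 13596 + 29507 + 29599 = 139205.
Overall mean = Σ (Nₕ/N)·x̄ₕ — weight by population share, not a simple average.
Σ Nₕx̄ₕ = 26233·56.11 + 40270·78.08 + 13596·70.38 + 29507·82.44 + 29599·61.64 = 1471933.63 + 3144281.6 + 956886.48 + 2432557.08 + 1824482.36 = 9830141.15.
Divide by N: 9830141.15 / 139205 = 70.6163... → 70.62.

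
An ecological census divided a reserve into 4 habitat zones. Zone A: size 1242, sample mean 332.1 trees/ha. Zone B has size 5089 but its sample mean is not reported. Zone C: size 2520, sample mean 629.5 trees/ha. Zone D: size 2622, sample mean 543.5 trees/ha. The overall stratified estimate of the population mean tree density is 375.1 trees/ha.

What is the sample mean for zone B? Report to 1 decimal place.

172.9

Σ Nₕx̄ₕ = N·μ, so 5089·x̄_B = 11473·375.1 − (1242·332.1 + 2520·629.5 + 2622·543.5).
= 4303522.3 − 3423865.2 = 879657.1.
x̄_B = 879657.1 / 5089 = 172.855... → 172.9.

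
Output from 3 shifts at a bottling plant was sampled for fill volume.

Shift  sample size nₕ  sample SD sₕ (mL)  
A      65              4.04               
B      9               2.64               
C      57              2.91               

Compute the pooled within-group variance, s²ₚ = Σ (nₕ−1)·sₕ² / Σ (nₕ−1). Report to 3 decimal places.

A: (65−1)·4.04² = 64·16.3216 = 1044.5824
B: (9−1)·2.64² = 8·6.9696 = 55.7568
C: (57−1)·2.91² = 56·8.4681 = 474.2136
Numerator = 1574.5528; denominator = Σ(nₕ−1) = 128.
s²ₚ = 1574.5528/128 = 12.30119... → 12.301.

12.301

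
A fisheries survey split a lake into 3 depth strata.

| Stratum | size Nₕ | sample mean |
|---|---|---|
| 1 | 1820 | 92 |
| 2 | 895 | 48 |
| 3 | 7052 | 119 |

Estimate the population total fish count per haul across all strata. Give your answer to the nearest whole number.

1049588

Population total = Σ Nₕ·x̄ₕ (each stratum's size times its mean).
1820·92 + 895·48 + 7052·119 = 167440 + 42960 + 839188 = 1049588.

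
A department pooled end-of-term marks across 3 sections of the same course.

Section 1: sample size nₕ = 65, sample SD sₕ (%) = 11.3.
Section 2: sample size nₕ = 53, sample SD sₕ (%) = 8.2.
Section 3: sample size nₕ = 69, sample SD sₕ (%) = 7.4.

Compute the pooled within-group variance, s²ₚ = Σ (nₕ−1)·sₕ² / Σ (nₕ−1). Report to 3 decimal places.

83.654

Degrees of freedom: 64 + 52 + 68 = 184.
Σ(nₕ−1)sₕ² = 64·127.69 + 52·67.24 + 68·54.76 = 15392.32.
s²ₚ = 15392.32 / 184 = 83.65391... → 83.654.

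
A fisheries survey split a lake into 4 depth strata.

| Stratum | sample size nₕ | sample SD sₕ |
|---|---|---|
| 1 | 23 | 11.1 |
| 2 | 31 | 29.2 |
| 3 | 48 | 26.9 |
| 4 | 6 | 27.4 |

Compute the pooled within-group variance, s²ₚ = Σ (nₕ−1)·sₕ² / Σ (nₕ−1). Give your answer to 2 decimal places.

Degrees of freedom: 22 + 30 + 47 + 5 = 104.
Σ(nₕ−1)sₕ² = 22·123.21 + 30·852.64 + 47·723.61 + 5·750.76 = 66053.29.
s²ₚ = 66053.29 / 104 = 635.1278... → 635.13.

635.13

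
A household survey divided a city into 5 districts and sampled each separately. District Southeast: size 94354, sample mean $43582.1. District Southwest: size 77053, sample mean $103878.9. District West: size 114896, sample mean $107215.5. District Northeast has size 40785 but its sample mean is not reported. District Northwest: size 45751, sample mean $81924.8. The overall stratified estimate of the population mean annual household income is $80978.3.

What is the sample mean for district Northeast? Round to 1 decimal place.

N = 94354 + 77053 + 114896 + 40785 + 45751 = 372839.
Overall total = μ·N = 80978.3·372839 = 30191868393.7.
Subtract the known strata: 94354·43582.1 + 77053·103878.9 + 114896·107215.5 + 45751·81924.8 = 28183099957.9.
Remaining total for district Northeast: 30191868393.7 − 28183099957.9 = 2008768435.8.
Divide by its size: 2008768435.8 / 40785 = 49252.628... → 49252.6.

49252.6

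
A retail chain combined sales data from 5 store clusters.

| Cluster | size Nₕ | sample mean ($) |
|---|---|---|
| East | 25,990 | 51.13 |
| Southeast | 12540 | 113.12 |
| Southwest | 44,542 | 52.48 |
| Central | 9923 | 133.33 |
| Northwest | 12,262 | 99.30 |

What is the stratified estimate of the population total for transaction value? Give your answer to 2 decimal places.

East: 25990·51.13 = 1328868.7
Southeast: 12540·113.12 = 1418524.8
Southwest: 44542·52.48 = 2337564.16
Central: 9923·133.33 = 1323033.59
Northwest: 12262·99.30 = 1217616.6
τ̂ = Σ Nₕx̄ₕ = 7625607.85.

7625607.85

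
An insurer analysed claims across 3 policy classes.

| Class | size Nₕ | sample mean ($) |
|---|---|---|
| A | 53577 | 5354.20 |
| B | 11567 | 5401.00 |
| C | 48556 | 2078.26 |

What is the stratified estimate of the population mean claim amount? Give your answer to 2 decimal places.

3959.96

N = 53577 + 11567 + 48556 = 113700.
The stratified mean weights each stratum mean by its population share Nₕ/N.
Σ Nₕx̄ₕ = 53577·5354.20 + 11567·5401.00 + 48556·2078.26 = 286861973.4 + 62473367 + 100911992.56 = 450247332.96.
Divide by N: 450247332.96 / 113700 = 3959.9590... → 3959.96.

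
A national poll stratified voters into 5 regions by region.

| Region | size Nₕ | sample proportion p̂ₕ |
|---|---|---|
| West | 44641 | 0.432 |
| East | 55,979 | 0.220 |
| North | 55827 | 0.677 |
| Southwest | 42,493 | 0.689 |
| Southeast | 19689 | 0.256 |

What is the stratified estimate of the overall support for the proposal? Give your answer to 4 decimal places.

0.4744

N = 44641 + 55979 + 55827 + 42493 + 19689 = 218629.
Overall proportion = Σ (Nₕ/N)·p̂ₕ.
Σ Nₕp̂ₕ = 19284.912 + 12315.38 + 37794.879 + 29277.677 + 5040.384 = 103713.232.
103713.232 / 218629 = 0.474380... → 0.4744.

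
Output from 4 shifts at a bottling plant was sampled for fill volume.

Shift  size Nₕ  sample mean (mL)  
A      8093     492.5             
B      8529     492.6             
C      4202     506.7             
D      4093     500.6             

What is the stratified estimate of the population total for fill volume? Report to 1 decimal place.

12365297.1

A: 8093·492.5 = 3985802.5
B: 8529·492.6 = 4201385.4
C: 4202·506.7 = 2129153.4
D: 4093·500.6 = 2048955.8
τ̂ = Σ Nₕx̄ₕ = 12365297.1.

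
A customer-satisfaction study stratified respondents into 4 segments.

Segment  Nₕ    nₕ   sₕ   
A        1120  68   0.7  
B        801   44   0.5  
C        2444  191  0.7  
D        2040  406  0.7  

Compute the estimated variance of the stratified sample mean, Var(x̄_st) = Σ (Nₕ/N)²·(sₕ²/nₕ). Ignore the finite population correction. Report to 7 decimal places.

N = 6405. Term for each stratum: Wₕ²sₕ²/nₕ.
Var(x̄_st) = 0.0002203357 + 0.0000888616 + 0.0003735312 + 0.0001224312 = 0.0008051597 → 0.0008052.

0.0008052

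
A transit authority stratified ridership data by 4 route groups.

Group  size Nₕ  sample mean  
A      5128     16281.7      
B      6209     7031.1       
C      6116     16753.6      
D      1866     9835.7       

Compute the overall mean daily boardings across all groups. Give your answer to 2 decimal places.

12835.40

N = 5128 + 6209 + 6116 + 1866 = 19319.
Overall mean = Σ (Nₕ/N)·x̄ₕ — weight by population share, not a simple average.
Σ Nₕx̄ₕ = 5128·16281.7 + 6209·7031.1 + 6116·16753.6 + 1866·9835.7 = 83492557.6 + 43656099.9 + 102465017.6 + 18353416.2 = 247967091.3.
Divide by N: 247967091.3 / 19319 = 12835.3999... → 12835.40.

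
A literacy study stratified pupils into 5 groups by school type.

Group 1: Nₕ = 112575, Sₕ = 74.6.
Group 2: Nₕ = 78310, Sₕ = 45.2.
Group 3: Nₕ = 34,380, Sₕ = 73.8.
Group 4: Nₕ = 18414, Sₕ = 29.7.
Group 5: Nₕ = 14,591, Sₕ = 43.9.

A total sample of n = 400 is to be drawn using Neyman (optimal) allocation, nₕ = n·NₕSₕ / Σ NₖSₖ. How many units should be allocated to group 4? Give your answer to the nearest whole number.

14

1: NₕSₕ = 112575·74.6 = 8398095
2: NₕSₕ = 78310·45.2 = 3539612
3: NₕSₕ = 34380·73.8 = 2537244
4: NₕSₕ = 18414·29.7 = 546895.8
5: NₕSₕ = 14591·43.9 = 640544.9
Σ NₕSₕ = 15662391.7.
n_4 = 400·546895.8/15662391.7 = 13.967... → 14.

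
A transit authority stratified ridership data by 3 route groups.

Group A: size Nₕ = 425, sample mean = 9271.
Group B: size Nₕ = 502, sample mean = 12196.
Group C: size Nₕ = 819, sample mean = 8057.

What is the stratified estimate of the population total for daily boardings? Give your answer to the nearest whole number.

16661250

A: 425·9271 = 3940175
B: 502·12196 = 6122392
C: 819·8057 = 6598683
τ̂ = Σ Nₕx̄ₕ = 16661250.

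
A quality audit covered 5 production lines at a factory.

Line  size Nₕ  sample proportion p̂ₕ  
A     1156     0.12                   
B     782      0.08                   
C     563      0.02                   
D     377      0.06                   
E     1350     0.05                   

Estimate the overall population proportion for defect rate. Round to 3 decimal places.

Wₕ = Nₕ/N with N = 4228: 0.2734, 0.1850, 0.1332, 0.0892, 0.3193.
p̂_st = 0.2734·0.12 + 0.1850·0.08 + 0.1332·0.02 + 0.0892·0.06 + 0.3193·0.05 ≈ 0.07158... → 0.072.

0.072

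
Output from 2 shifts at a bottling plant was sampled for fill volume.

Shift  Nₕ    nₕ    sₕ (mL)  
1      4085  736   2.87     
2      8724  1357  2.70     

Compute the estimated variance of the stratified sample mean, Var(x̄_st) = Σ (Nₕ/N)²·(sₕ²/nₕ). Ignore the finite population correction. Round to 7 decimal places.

N = 12809. Term for each stratum: Wₕ²sₕ²/nₕ.
Var(x̄_st) = 0.0011382552 + 0.0024920029 = 0.0036302581 → 0.0036303.

0.0036303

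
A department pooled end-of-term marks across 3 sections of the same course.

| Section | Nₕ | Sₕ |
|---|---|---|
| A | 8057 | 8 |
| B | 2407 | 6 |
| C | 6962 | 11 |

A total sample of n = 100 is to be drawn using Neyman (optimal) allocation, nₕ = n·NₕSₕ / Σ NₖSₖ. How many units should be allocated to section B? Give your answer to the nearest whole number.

9

Σ NₕSₕ = 8057·8 + 2407·6 + 6962·11 = 155480.
Share for B: 14442/155480 = 0.09289.
n_B = 100 × 0.09289 = 9.289... → 9.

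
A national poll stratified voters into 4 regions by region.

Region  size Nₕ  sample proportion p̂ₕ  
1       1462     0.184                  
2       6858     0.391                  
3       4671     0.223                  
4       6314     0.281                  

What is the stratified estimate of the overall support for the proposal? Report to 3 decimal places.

N = 1462 + 6858 + 4671 + 6314 = 19305.
Overall proportion = Σ (Nₕ/N)·p̂ₕ.
Σ Nₕp̂ₕ = 269.008 + 2681.478 + 1041.633 + 1774.234 = 5766.353.
5766.353 / 19305 = 0.29870... → 0.299.

0.299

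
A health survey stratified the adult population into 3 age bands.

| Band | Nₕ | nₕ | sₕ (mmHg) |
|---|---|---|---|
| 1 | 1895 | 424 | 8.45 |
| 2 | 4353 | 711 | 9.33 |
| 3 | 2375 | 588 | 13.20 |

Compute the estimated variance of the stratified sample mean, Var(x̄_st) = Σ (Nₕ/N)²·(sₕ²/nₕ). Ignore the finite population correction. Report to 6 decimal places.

N = 8623; Wₕ = Nₕ/N.
band 1: (1895/8623)²·8.45²/424 = 0.008132971
band 2: (4353/8623)²·9.33²/711 = 0.031199975
band 3: (2375/8623)²·13.20²/588 = 0.022479207
Sum = 0.061812153 → 0.061812.

0.061812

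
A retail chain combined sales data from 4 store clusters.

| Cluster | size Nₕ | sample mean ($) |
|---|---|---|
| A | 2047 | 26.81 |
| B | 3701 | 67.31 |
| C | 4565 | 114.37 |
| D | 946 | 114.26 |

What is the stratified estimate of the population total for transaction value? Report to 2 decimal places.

A: 2047·26.81 = 54880.07
B: 3701·67.31 = 249114.31
C: 4565·114.37 = 522099.05
D: 946·114.26 = 108089.96
τ̂ = Σ Nₕx̄ₕ = 934183.39.

934183.39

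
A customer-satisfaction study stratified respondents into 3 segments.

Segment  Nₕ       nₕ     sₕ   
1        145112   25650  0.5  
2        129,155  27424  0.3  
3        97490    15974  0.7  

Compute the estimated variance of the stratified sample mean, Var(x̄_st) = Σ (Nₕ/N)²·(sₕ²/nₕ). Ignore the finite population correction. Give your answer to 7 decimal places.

0.0000040

N = 371757; Wₕ = Nₕ/N.
segment 1: (145112/371757)²·0.5²/25650 = 0.0000014850
segment 2: (129155/371757)²·0.3²/27424 = 0.0000003961
segment 3: (97490/371757)²·0.7²/15974 = 0.0000021095
Sum = 0.0000039907 → 0.0000040.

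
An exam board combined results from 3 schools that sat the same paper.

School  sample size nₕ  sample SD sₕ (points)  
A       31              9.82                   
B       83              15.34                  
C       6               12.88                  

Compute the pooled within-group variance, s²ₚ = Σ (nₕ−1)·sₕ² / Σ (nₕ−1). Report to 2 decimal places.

Degrees of freedom: 30 + 82 + 5 = 117.
Σ(nₕ−1)sₕ² = 30·96.4324 + 82·235.3156 + 5·165.8944 = 23018.3232.
s²ₚ = 23018.3232 / 117 = 196.7378... → 196.74.

196.74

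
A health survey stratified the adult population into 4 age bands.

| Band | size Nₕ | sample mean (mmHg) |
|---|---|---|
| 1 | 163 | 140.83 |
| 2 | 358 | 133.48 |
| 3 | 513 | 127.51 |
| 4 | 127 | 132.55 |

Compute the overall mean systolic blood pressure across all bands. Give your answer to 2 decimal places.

131.77

N = 163 + 358 + 513 + 127 = 1161.
Weight each subgroup mean by Nₕ/N and sum.
Σ Nₕx̄ₕ = 163·140.83 + 358·133.48 + 513·127.51 + 127·132.55 = 22955.29 + 47785.84 + 65412.63 + 16833.85 = 152987.61.
Divide by N: 152987.61 / 1161 = 131.7723... → 131.77.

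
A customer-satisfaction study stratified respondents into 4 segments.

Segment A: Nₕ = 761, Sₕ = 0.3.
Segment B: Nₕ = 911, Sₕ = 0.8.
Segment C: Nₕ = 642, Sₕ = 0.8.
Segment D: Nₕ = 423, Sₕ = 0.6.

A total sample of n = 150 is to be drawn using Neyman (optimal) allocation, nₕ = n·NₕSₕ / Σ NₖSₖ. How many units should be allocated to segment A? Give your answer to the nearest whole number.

Σ NₕSₕ = 761·0.3 + 911·0.8 + 642·0.8 + 423·0.6 = 1724.5.
Share for A: 228.3/1724.5 = 0.13239.
n_A = 150 × 0.13239 = 19.858... → 20.

20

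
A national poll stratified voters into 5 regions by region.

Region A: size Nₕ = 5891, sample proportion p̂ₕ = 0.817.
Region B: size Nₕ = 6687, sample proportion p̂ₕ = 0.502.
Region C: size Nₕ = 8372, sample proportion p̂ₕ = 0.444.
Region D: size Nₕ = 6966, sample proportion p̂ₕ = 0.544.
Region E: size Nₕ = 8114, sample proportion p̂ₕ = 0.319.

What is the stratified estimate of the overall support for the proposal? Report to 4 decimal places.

Wₕ = Nₕ/N with N = 36030: 0.1635, 0.1856, 0.2324, 0.1933, 0.2252.
p̂_st = 0.1635·0.817 + 0.1856·0.502 + 0.2324·0.444 + 0.1933·0.544 + 0.2252·0.319 ≈ 0.506935... → 0.5069.

0.5069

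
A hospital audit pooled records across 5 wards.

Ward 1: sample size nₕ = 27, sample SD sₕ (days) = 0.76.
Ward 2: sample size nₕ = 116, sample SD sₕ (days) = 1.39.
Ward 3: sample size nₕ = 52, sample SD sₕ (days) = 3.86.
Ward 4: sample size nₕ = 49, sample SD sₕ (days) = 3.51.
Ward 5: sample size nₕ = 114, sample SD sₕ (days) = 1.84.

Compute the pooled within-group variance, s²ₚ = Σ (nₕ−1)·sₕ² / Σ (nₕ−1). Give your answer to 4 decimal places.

Degrees of freedom: 26 + 115 + 51 + 48 + 113 = 353.
Σ(nₕ−1)sₕ² = 26·0.5776 + 115·1.9321 + 51·14.8996 + 48·12.3201 + 113·3.3856 = 1971.0263.
s²ₚ = 1971.0263 / 353 = 5.583644... → 5.5836.

5.5836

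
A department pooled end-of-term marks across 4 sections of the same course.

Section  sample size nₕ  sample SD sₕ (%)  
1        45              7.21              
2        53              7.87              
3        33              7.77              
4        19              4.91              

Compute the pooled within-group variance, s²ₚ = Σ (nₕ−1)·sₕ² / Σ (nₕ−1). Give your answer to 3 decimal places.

1: (45−1)·7.21² = 44·51.9841 = 2287.3004
2: (53−1)·7.87² = 52·61.9369 = 3220.7188
3: (33−1)·7.77² = 32·60.3729 = 1931.9328
4: (19−1)·4.91² = 18·24.1081 = 433.9458
Numerator = 7873.8978; denominator = Σ(nₕ−1) = 146.
s²ₚ = 7873.8978/146 = 53.93081... → 53.931.

53.931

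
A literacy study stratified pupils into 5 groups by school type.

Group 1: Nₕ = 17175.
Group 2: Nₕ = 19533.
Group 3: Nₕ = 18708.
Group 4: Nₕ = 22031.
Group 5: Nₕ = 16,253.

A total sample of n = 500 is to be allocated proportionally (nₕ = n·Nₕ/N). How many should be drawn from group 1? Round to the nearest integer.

Share of group 1 = 17175/93700 = 0.18330.
Allocate 500 × 0.18330 = 91.649... → 92.

92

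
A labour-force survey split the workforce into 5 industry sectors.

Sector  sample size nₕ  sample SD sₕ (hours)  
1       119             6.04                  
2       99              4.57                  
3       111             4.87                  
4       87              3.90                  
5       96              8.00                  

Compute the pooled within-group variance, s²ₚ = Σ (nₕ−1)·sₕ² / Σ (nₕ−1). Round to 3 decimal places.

1: (119−1)·6.04² = 118·36.4816 = 4304.8288
2: (99−1)·4.57² = 98·20.8849 = 2046.7202
3: (111−1)·4.87² = 110·23.7169 = 2608.859
4: (87−1)·3.90² = 86·15.21 = 1308.06
5: (96−1)·8.00² = 95·64 = 6080
Numerator = 16348.468; denominator = Σ(nₕ−1) = 507.
s²ₚ = 16348.468/507 = 32.24550... → 32.245.

32.245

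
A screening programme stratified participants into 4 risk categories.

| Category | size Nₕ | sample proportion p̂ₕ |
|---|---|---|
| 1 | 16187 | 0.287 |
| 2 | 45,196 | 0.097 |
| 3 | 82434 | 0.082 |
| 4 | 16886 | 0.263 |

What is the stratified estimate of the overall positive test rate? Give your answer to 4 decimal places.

Wₕ = Nₕ/N with N = 160703: 0.1007, 0.2812, 0.5130, 0.1051.
p̂_st = 0.1007·0.287 + 0.2812·0.097 + 0.5130·0.082 + 0.1051·0.263 ≈ 0.125886... → 0.1259.

0.1259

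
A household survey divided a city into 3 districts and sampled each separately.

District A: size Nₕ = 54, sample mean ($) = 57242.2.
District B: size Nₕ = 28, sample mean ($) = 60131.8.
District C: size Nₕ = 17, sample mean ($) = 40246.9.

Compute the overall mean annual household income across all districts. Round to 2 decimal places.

N = 54 + 28 + 17 = 99.
The stratified mean weights each stratum mean by its population share Nₕ/N.
Σ Nₕx̄ₕ = 54·57242.2 + 28·60131.8 + 17·40246.9 = 3091078.8 + 1683690.4 + 684197.3 = 5458966.5.
Divide by N: 5458966.5 / 99 = 55141.0758... → 55141.08.

55141.08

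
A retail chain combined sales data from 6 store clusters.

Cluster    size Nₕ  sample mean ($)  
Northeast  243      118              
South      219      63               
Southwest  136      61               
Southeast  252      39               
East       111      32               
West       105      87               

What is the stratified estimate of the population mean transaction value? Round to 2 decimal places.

68.74

N = 243 + 219 + 136 + 252 + 111 + 105 = 1066.
Weight each subgroup mean by Nₕ/N and sum.
Σ Nₕx̄ₕ = 243·118 + 219·63 + 136·61 + 252·39 + 111·32 + 105·87 = 28674 + 13797 + 8296 + 9828 + 3552 + 9135 = 73282.
Divide by N: 73282 / 1066 = 68.7448... → 68.74.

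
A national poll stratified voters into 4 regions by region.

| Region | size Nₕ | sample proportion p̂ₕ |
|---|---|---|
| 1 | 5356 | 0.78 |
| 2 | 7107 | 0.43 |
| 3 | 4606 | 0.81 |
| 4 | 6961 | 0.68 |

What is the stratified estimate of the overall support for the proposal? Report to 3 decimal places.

0.653

N = 5356 + 7107 + 4606 + 6961 = 24030.
Overall proportion = Σ (Nₕ/N)·p̂ₕ.
Σ Nₕp̂ₕ = 4177.68 + 3056.01 + 3730.86 + 4733.48 = 15698.03.
15698.03 / 24030 = 0.65327... → 0.653.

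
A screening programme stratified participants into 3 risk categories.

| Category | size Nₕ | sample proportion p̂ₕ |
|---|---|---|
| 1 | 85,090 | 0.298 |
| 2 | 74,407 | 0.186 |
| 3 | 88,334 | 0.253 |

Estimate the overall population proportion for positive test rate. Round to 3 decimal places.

N = 85090 + 74407 + 88334 = 247831.
Overall proportion = Σ (Nₕ/N)·p̂ₕ.
Σ Nₕp̂ₕ = 25356.82 + 13839.702 + 22348.502 = 61545.024.
61545.024 / 247831 = 0.24833... → 0.248.

0.248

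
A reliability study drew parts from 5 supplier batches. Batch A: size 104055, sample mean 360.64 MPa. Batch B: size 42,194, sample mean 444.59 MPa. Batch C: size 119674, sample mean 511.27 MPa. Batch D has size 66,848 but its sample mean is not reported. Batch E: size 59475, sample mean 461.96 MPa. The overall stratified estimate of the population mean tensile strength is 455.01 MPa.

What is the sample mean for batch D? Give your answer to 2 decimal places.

Σ Nₕx̄ₕ = N·μ, so 66848·x̄_D = 392246·455.01 − (104055·360.64 + 42194·444.59 + 119674·511.27 + 59475·461.96).
= 178475852.46 − 144946222.64 = 33529629.82.
x̄_D = 33529629.82 / 66848 = 501.5801... → 501.58.

501.58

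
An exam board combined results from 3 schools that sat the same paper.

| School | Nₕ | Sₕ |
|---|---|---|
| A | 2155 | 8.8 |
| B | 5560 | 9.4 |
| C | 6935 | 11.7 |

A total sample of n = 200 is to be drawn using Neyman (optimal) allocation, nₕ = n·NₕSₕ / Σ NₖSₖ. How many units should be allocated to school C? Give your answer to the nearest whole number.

A: NₕSₕ = 2155·8.8 = 18964
B: NₕSₕ = 5560·9.4 = 52264
C: NₕSₕ = 6935·11.7 = 81139.5
Σ NₕSₕ = 152367.5.
n_C = 200·81139.5/152367.5 = 106.505... → 107.

107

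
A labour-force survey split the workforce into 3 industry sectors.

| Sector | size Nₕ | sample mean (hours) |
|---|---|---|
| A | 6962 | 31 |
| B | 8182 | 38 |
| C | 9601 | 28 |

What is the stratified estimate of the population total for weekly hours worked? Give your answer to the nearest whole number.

795566

Estimate total by summing Nₕ·x̄ₕ over strata.
6962·31 + 8182·38 + 9601·28 = 215822 + 310916 + 268828 = 795566.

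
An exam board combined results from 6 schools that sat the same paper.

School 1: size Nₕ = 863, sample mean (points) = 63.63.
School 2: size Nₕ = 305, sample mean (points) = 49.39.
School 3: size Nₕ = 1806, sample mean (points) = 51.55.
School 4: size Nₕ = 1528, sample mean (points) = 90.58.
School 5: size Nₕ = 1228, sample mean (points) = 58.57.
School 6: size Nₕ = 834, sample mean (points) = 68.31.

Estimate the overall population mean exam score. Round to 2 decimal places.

65.57

x̄_st = (Σ Nₕx̄ₕ) / (Σ Nₕ) = (863·63.63 + 305·49.39 + 1806·51.55 + 1528·90.58 + 1228·58.57 + 834·68.31) / 6564
= 430376.68 / 6564 = 65.5662... → 65.57.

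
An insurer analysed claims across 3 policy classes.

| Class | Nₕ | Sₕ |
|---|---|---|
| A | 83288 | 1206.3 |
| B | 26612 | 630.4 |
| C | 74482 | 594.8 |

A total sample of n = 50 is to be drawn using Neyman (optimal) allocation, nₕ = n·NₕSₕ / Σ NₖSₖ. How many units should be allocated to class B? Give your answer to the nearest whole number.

Σ NₕSₕ = 83288·1206.3 + 26612·630.4 + 74482·594.8 = 161548412.8.
Share for B: 16776204.8/161548412.8 = 0.10385.
n_B = 50 × 0.10385 = 5.192... → 5.

5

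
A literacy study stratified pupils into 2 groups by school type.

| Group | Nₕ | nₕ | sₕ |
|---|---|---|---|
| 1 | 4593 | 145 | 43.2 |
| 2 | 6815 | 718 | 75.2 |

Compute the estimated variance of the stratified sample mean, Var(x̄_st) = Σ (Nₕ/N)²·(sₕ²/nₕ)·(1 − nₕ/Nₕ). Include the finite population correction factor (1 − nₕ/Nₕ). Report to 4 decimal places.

4.5351

N = 11408; Wₕ = Nₕ/N.
group 1: (4593/11408)²·43.2²/145·(1 − 145/4593) = 2.0204201
group 2: (6815/11408)²·75.2²/718·(1 − 718/6815) = 2.5146310
Sum = 4.5350512 → 4.5351.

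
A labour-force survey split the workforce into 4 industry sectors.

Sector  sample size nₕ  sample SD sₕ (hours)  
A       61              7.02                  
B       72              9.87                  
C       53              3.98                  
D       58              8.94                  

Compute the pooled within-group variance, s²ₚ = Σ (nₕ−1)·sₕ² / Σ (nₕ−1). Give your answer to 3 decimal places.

A: (61−1)·7.02² = 60·49.2804 = 2956.824
B: (72−1)·9.87² = 71·97.4169 = 6916.5999
C: (53−1)·3.98² = 52·15.8404 = 823.7008
D: (58−1)·8.94² = 57·79.9236 = 4555.6452
Numerator = 15252.7699; denominator = Σ(nₕ−1) = 240.
s²ₚ = 15252.7699/240 = 63.55321... → 63.553.

63.553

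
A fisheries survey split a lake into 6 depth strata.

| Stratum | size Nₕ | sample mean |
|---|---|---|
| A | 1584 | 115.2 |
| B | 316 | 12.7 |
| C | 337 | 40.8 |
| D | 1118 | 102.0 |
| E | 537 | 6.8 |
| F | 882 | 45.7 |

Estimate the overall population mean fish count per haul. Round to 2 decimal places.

N = 1584 + 316 + 337 + 1118 + 537 + 882 = 4774.
Overall mean = Σ (Nₕ/N)·x̄ₕ — weight by population share, not a simple average.
Σ Nₕx̄ₕ = 1584·115.2 + 316·12.7 + 337·40.8 + 1118·102.0 + 537·6.8 + 882·45.7 = 182476.8 + 4013.2 + 13749.6 + 114036 + 3651.6 + 40307.4 = 358234.6.
Divide by N: 358234.6 / 4774 = 75.0387... → 75.04.

75.04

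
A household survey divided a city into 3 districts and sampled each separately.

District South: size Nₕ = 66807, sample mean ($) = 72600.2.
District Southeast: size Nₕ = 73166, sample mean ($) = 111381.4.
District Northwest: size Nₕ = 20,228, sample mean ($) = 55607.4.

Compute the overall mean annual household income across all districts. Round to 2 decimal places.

88166.49

N = 66807 + 73166 + 20228 = 160201.
The stratified mean weights each stratum mean by its population share Nₕ/N.
Σ Nₕx̄ₕ = 66807·72600.2 + 73166·111381.4 + 20228·55607.4 = 4850201561.4 + 8149331512.4 + 1124826487.2 = 14124359561.
Divide by N: 14124359561 / 160201 = 88166.4881... → 88166.49.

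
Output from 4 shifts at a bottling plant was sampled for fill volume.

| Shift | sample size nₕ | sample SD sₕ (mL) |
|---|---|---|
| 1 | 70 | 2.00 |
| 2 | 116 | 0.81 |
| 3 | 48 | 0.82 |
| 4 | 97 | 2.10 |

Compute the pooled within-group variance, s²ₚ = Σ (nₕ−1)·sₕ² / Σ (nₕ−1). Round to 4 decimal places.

1: (70−1)·2.00² = 69·4 = 276
2: (116−1)·0.81² = 115·0.6561 = 75.4515
3: (48−1)·0.82² = 47·0.6724 = 31.6028
4: (97−1)·2.10² = 96·4.41 = 423.36
Numerator = 806.4143; denominator = Σ(nₕ−1) = 327.
s²ₚ = 806.4143/327 = 2.466099... → 2.4661.

2.4661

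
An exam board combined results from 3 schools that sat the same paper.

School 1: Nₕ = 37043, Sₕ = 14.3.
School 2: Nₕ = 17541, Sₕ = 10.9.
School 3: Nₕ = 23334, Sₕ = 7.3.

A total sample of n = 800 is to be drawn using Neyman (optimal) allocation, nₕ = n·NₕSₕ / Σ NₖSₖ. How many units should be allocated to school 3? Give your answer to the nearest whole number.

1: NₕSₕ = 37043·14.3 = 529714.9
2: NₕSₕ = 17541·10.9 = 191196.9
3: NₕSₕ = 23334·7.3 = 170338.2
Σ NₕSₕ = 891250.
n_3 = 800·170338.2/891250 = 152.898... → 153.

153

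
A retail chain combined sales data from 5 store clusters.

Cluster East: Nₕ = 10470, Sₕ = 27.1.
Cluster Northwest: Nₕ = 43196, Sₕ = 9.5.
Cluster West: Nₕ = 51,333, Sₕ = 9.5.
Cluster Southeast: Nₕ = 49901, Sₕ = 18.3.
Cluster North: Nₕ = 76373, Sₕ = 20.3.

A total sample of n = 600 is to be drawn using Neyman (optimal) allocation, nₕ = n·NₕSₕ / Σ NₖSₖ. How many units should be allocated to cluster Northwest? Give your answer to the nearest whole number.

68

Σ NₕSₕ = 10470·27.1 + 43196·9.5 + 51333·9.5 + 49901·18.3 + 76373·20.3 = 3645322.7.
Share for Northwest: 410362/3645322.7 = 0.11257.
n_Northwest = 600 × 0.11257 = 67.543... → 68.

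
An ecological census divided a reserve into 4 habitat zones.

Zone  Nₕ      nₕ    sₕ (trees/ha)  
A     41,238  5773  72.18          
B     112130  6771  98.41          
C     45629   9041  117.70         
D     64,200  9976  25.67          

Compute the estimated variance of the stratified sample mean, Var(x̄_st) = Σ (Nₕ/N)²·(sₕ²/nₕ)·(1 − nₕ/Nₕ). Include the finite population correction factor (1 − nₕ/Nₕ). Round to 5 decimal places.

N = 263197; Wₕ = Nₕ/N.
zone A: (41238/263197)²·72.18²/5773·(1 − 5773/41238) = 0.01905320
zone B: (112130/263197)²·98.41²/6771·(1 − 6771/112130) = 0.24392552
zone C: (45629/263197)²·117.70²/9041·(1 − 9041/45629) = 0.03692787
zone D: (64200/263197)²·25.67²/9976·(1 − 9976/64200) = 0.00331940
Sum = 0.30322599 → 0.30323.

0.30323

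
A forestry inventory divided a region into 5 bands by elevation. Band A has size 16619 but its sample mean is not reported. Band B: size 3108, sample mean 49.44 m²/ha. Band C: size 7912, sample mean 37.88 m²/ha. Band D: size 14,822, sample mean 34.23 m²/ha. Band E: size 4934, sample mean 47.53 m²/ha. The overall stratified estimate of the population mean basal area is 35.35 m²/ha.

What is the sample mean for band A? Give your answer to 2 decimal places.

28.89

N = 16619 + 3108 + 7912 + 14822 + 4934 = 47395.
Overall total = μ·N = 35.35·47395 = 1675413.25.
Subtract the known strata: 3108·49.44 + 7912·37.88 + 14822·34.23 + 4934·47.53 = 1195236.16.
Remaining total for band A: 1675413.25 − 1195236.16 = 480177.09.
Divide by its size: 480177.09 / 16619 = 28.8933... → 28.89.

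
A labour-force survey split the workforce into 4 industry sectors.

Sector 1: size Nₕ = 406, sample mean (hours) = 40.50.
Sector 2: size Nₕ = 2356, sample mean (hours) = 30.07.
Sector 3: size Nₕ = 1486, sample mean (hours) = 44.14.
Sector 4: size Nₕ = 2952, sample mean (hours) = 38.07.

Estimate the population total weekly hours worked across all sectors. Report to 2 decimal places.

1: 406·40.50 = 16443
2: 2356·30.07 = 70844.92
3: 1486·44.14 = 65592.04
4: 2952·38.07 = 112382.64
τ̂ = Σ Nₕx̄ₕ = 265262.60.

265262.60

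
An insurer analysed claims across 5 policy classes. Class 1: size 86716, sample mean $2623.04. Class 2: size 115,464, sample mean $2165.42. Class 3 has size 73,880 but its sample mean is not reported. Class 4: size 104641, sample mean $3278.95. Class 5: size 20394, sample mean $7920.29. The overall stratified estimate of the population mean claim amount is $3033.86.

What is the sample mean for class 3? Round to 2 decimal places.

Σ Nₕx̄ₕ = N·μ, so 73880·x̄_3 = 401095·3033.86 − (86716·2623.04 + 115464·2165.42 + 104641·3278.95 + 20394·7920.29).
= 1216866076.7 − 982126592.73 = 234739483.97.
x̄_3 = 234739483.97 / 73880 = 3177.3076... → 3177.31.

3177.31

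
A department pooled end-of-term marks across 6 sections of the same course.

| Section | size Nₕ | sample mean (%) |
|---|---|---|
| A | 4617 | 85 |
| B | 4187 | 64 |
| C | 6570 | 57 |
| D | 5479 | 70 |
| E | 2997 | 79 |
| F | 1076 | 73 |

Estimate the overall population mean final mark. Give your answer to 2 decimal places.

69.56

N = 4617 + 4187 + 6570 + 5479 + 2997 + 1076 = 24926.
Overall mean = Σ (Nₕ/N)·x̄ₕ — weight by population share, not a simple average.
Σ Nₕx̄ₕ = 4617·85 + 4187·64 + 6570·57 + 5479·70 + 2997·79 + 1076·73 = 392445 + 267968 + 374490 + 383530 + 236763 + 78548 = 1733744.
Divide by N: 1733744 / 24926 = 69.5556... → 69.56.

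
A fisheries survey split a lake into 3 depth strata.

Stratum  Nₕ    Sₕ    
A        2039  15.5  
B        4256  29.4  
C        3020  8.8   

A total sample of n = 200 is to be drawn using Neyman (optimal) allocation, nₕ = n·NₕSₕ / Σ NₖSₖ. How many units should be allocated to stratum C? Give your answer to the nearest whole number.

29

Σ NₕSₕ = 2039·15.5 + 4256·29.4 + 3020·8.8 = 183306.9.
Share for C: 26576/183306.9 = 0.14498.
n_C = 200 × 0.14498 = 28.996... → 29.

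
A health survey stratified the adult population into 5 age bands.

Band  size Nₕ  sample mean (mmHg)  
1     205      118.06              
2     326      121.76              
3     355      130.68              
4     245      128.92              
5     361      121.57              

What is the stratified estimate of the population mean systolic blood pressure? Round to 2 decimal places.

N = 1492; weights Wₕ = Nₕ/N = (0.1374, 0.2185, 0.2379, 0.1642, 0.2420).
x̄_st = Σ Wₕ·x̄ₕ = 0.1374·118.06 + 0.2185·121.76 + 0.2379·130.68 + 0.1642·128.92 + 0.2420·121.57 ≈ 124.5038...
→ 124.50.

124.50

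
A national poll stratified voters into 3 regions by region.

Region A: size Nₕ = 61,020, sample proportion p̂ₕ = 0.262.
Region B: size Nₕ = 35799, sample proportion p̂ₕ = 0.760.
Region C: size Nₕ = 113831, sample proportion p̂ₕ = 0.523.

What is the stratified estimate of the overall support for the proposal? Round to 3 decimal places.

0.488

N = 61020 + 35799 + 113831 = 210650.
Overall proportion = Σ (Nₕ/N)·p̂ₕ.
Σ Nₕp̂ₕ = 15987.24 + 27207.24 + 59533.613 = 102728.093.
102728.093 / 210650 = 0.48767... → 0.488.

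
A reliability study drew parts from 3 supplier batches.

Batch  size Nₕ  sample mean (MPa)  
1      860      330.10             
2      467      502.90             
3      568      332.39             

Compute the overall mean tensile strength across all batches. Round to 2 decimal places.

x̄_st = (Σ Nₕx̄ₕ) / (Σ Nₕ) = (860·330.10 + 467·502.90 + 568·332.39) / 1895
= 707537.82 / 1895 = 373.3709... → 373.37.

373.37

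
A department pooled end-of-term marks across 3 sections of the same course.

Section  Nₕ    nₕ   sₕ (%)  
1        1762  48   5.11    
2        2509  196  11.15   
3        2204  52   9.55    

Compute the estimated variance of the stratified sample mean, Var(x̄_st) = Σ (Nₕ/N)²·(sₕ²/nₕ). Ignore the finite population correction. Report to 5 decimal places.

0.33873

N = 6475; Wₕ = Nₕ/N.
section 1: (1762/6475)²·5.11²/48 = 0.04028402
section 2: (2509/6475)²·11.15²/196 = 0.09523913
section 3: (2204/6475)²·9.55²/52 = 0.20321092
Sum = 0.33873407 → 0.33873.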